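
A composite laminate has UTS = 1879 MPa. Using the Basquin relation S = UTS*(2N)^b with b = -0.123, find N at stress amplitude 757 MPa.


N = 0.5 * (S/UTS)^(1/b) = 0.5 * (757/1879)^(1/-0.123) = 810.9187 cycles

810.9187 cycles


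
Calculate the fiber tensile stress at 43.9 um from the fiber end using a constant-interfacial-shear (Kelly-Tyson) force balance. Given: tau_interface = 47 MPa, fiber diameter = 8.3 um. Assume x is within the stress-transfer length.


Force balance: sigma_f * (pi*d^2/4) = tau * (pi*d) * x  ->  sigma_f = 4 * tau * x / d
sigma_f = 4 * 47 * 43.9 / 8.3 = 994.4 MPa

994.4 MPa


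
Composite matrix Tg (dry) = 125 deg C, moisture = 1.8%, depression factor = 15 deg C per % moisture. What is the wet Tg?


Tg_wet = Tg_dry - k*moisture = 125 - 15*1.8 = 98.0 deg C

98.0 deg C


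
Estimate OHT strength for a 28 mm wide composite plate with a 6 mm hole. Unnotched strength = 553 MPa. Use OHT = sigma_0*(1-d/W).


OHT = sigma_0*(1-d/W) = 553*(1-6/28) = 434.5 MPa

434.5 MPa


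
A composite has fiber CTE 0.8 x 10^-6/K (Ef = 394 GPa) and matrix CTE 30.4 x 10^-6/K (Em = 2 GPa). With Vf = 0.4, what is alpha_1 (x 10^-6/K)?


E1 = Ef*Vf + Em*(1-Vf) = 158.8
alpha_1 = (alpha_f*Ef*Vf + alpha_m*Em*(1-Vf))/E1 = 1.02 x 10^-6/K

1.02 x 10^-6/K


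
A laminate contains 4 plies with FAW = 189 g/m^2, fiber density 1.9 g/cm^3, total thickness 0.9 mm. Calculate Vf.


Vf = n * FAW / (rho_f * h * 1000) = 4 * 189 / (1.9 * 0.9 * 1000) = 0.4421

0.4421


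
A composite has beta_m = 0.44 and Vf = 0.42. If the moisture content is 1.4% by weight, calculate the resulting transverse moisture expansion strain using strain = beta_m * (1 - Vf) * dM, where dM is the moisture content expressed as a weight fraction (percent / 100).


dM = 1.4/100 = 0.014
strain = beta_m * (1-Vf) * dM = 0.44 * 0.58 * 0.014 = 0.0035728

0.0035728


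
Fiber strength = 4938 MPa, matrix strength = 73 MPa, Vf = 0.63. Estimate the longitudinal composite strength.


sigma_1 = sigma_f*Vf + sigma_m*(1-Vf) = 4938*0.63 + 73*0.37 = 3138.0 MPa

3138.0 MPa


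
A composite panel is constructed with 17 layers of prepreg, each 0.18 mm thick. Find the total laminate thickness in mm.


h = n * t_ply = 17 * 0.18 = 3.06 mm

3.06 mm


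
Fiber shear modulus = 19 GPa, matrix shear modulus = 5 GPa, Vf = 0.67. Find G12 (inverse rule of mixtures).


1/G12 = Vf/Gf + (1-Vf)/Gm = 0.67/19 + 0.33/5
G12 = 9.88 GPa

9.88 GPa


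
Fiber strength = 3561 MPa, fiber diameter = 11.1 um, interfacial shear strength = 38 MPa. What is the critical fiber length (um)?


Lc = sigma_f * d / (2 * tau_i) = 3561 * 11.1 / (2 * 38) = 520.1 um

520.1 um


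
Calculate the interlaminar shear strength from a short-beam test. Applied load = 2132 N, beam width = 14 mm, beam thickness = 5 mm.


ILSS = 3F/(4bh) = 3*2132/(4*14*5) = 22.84 MPa

22.84 MPa


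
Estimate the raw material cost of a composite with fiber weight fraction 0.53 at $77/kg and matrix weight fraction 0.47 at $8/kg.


Cost = cost_f*Wf + cost_m*Wm = 77*0.53 + 8*0.47 = $44.57/kg

$44.57/kg


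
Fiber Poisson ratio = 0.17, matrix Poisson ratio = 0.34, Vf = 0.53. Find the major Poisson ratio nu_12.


nu_12 = nu_f*Vf + nu_m*(1-Vf) = 0.17*0.53 + 0.34*0.47 = 0.2499

0.2499


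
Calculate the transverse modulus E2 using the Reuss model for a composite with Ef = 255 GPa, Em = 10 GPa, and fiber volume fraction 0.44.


1/E2 = Vf/Ef + (1-Vf)/Em = 0.44/255 + 0.56/10
E2 = 17.32 GPa

17.32 GPa


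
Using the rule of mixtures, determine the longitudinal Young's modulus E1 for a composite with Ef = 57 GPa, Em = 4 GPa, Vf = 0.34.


E1 = Ef*Vf + Em*(1-Vf) = 57*0.34 + 4*0.66 = 22.02 GPa

22.02 GPa


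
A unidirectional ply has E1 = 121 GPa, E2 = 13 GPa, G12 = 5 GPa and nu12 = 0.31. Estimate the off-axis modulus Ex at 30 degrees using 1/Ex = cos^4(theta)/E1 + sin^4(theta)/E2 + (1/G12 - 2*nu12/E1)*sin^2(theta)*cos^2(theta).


cos^4(30) = 0.5625, sin^4(30) = 0.0625, sin^2(30)*cos^2(30) = 0.1875
1/G12 - 2*nu12/E1 = 1/5 - 2*0.31/121 = 0.194876 GPa^-1
1/Ex = 0.5625/121 + 0.0625/13 + 0.194876*0.1875 = 0.0459957 GPa^-1
Ex = 21.74 GPa

21.74 GPa


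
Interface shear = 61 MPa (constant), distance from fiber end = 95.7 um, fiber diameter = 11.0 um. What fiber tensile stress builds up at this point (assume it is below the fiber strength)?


Force balance: sigma_f * (pi*d^2/4) = tau * (pi*d) * x  ->  sigma_f = 4 * tau * x / d
sigma_f = 4 * 61 * 95.7 / 11.0 = 2122.8 MPa

2122.8 MPa


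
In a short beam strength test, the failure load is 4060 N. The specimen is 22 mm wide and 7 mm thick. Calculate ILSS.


ILSS = 3F/(4bh) = 3*4060/(4*22*7) = 19.77 MPa

19.77 MPa


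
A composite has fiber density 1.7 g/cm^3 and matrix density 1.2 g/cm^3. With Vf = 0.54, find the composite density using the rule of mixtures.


rho_c = rho_f*Vf + rho_m*(1-Vf) = 1.7*0.54 + 1.2*0.46 = 1.47 g/cm^3

1.47 g/cm^3


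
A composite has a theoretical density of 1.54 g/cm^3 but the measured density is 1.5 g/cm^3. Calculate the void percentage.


Void% = (rho_theo - rho_actual)/rho_theo * 100 = (1.54 - 1.5)/1.54 * 100 = 2.6%

2.6%


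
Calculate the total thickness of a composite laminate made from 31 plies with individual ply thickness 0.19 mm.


h = n * t_ply = 31 * 0.19 = 5.89 mm

5.89 mm


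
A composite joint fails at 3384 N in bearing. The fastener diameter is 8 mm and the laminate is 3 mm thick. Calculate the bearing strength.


sigma_br = F/(d*h) = 3384/(8*3) = 141.0 MPa

141.0 MPa


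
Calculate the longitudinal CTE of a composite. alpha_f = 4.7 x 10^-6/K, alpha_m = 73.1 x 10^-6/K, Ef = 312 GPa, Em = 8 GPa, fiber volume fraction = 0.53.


E1 = Ef*Vf + Em*(1-Vf) = 169.12
alpha_1 = (alpha_f*Ef*Vf + alpha_m*Em*(1-Vf))/E1 = 6.22 x 10^-6/K

6.22 x 10^-6/K


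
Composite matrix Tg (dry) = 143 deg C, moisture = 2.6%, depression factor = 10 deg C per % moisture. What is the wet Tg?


Tg_wet = Tg_dry - k*moisture = 143 - 10*2.6 = 117.0 deg C

117.0 deg C


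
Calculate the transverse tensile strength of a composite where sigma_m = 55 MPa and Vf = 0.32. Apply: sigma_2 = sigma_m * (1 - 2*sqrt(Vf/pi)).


factor = 1 - 2*sqrt(0.32/pi) = 0.3617
sigma_2 = 55 * 0.3617 = 19.89 MPa

19.89 MPa


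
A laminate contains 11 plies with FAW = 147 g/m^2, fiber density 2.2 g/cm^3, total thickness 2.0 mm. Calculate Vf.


Vf = n * FAW / (rho_f * h * 1000) = 11 * 147 / (2.2 * 2.0 * 1000) = 0.3675

0.3675


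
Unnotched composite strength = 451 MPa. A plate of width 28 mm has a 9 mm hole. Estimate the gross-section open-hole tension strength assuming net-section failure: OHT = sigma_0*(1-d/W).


OHT = sigma_0*(1-d/W) = 451*(1-9/28) = 306.0 MPa

306.0 MPa


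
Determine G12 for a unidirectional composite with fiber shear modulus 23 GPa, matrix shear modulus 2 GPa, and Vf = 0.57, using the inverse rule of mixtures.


1/G12 = Vf/Gf + (1-Vf)/Gm = 0.57/23 + 0.43/2
G12 = 4.17 GPa

4.17 GPa


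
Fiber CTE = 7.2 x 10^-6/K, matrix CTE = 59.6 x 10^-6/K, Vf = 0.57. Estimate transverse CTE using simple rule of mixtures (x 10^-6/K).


alpha_2 = alpha_f*Vf + alpha_m*(1-Vf) = 7.2*0.57 + 59.6*0.43 = 29.7 x 10^-6/K

29.7 x 10^-6/K


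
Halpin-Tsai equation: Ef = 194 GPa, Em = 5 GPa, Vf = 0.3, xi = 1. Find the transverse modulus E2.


eta = (Ef/Em - 1)/(Ef/Em + xi) = (38.8 - 1)/(38.8 + 1) = 0.9497
E2 = Em*(1+xi*eta*Vf)/(1-eta*Vf) = 8.98 GPa

8.98 GPa


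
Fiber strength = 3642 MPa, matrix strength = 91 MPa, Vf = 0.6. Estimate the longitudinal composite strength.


sigma_1 = sigma_f*Vf + sigma_m*(1-Vf) = 3642*0.6 + 91*0.4 = 2221.6 MPa

2221.6 MPa


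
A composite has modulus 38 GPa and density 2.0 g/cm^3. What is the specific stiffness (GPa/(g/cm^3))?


Specific stiffness = E/rho = 38/2.0 = 19.0 GPa/(g/cm^3)

19.0 GPa/(g/cm^3)


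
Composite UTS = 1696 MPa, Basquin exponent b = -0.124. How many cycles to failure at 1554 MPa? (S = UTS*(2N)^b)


N = 0.5 * (S/UTS)^(1/b) = 0.5 * (1554/1696)^(1/-0.124) = 1.0121 cycles

1.0121 cycles


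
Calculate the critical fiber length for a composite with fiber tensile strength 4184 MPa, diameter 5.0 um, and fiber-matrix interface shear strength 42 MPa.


Lc = sigma_f * d / (2 * tau_i) = 4184 * 5.0 / (2 * 42) = 249.0 um

249.0 um


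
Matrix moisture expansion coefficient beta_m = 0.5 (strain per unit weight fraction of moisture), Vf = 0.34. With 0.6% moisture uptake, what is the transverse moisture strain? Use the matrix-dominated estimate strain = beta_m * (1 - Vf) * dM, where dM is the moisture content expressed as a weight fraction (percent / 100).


dM = 0.6/100 = 0.006
strain = beta_m * (1-Vf) * dM = 0.5 * 0.66 * 0.006 = 0.00198

0.00198


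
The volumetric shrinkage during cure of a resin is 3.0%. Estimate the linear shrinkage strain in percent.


Linear shrinkage ≈ vol_shrink/3 = 3.0/3 = 1.0%

1.0%


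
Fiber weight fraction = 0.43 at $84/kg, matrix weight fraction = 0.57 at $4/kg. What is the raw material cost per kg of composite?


Cost = cost_f*Wf + cost_m*Wm = 84*0.43 + 4*0.57 = $38.4/kg

$38.4/kg


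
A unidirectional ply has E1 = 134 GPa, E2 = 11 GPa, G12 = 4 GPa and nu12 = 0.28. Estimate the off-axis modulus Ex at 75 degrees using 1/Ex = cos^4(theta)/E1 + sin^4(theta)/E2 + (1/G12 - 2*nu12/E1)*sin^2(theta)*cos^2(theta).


cos^4(75) = 0.004487, sin^4(75) = 0.870513, sin^2(75)*cos^2(75) = 0.0625
1/G12 - 2*nu12/E1 = 1/4 - 2*0.28/134 = 0.245821 GPa^-1
1/Ex = 0.004487/134 + 0.870513/11 + 0.245821*0.0625 = 0.0945348 GPa^-1
Ex = 10.58 GPa

10.58 GPa


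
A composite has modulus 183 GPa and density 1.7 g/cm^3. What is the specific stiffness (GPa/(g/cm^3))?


Specific stiffness = E/rho = 183/1.7 = 107.6 GPa/(g/cm^3)

107.6 GPa/(g/cm^3)


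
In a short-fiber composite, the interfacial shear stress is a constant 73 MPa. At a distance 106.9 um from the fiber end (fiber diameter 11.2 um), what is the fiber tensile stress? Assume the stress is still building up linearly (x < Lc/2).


Force balance: sigma_f * (pi*d^2/4) = tau * (pi*d) * x  ->  sigma_f = 4 * tau * x / d
sigma_f = 4 * 73 * 106.9 / 11.2 = 2787.0 MPa

2787.0 MPa


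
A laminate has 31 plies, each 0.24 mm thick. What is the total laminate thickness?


h = n * t_ply = 31 * 0.24 = 7.44 mm

7.44 mm


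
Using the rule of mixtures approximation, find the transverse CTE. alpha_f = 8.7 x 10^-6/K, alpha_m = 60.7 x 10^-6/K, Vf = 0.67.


alpha_2 = alpha_f*Vf + alpha_m*(1-Vf) = 8.7*0.67 + 60.7*0.33 = 25.9 x 10^-6/K

25.9 x 10^-6/K


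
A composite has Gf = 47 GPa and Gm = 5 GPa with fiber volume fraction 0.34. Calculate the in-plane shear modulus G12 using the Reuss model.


1/G12 = Vf/Gf + (1-Vf)/Gm = 0.34/47 + 0.66/5
G12 = 7.18 GPa

7.18 GPa


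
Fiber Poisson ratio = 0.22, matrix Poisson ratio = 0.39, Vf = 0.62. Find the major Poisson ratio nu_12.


nu_12 = nu_f*Vf + nu_m*(1-Vf) = 0.22*0.62 + 0.39*0.38 = 0.2846

0.2846


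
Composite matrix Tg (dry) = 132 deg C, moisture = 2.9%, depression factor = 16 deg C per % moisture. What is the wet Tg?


Tg_wet = Tg_dry - k*moisture = 132 - 16*2.9 = 85.6 deg C

85.6 deg C


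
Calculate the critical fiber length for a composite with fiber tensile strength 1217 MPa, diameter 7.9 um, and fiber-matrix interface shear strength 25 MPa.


Lc = sigma_f * d / (2 * tau_i) = 1217 * 7.9 / (2 * 25) = 192.3 um

192.3 um


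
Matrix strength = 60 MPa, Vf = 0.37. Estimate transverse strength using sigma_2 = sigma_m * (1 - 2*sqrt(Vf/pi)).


factor = 1 - 2*sqrt(0.37/pi) = 0.3136
sigma_2 = 60 * 0.3136 = 18.82 MPa

18.82 MPa


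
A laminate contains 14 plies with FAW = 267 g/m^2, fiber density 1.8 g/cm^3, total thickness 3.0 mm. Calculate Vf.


Vf = n * FAW / (rho_f * h * 1000) = 14 * 267 / (1.8 * 3.0 * 1000) = 0.6922

0.6922


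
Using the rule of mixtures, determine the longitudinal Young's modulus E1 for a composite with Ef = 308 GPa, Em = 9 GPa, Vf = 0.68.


E1 = Ef*Vf + Em*(1-Vf) = 308*0.68 + 9*0.32 = 212.32 GPa

212.32 GPa


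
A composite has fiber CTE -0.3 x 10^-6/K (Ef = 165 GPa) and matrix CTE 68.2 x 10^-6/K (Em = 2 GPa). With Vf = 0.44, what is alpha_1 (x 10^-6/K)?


E1 = Ef*Vf + Em*(1-Vf) = 73.72
alpha_1 = (alpha_f*Ef*Vf + alpha_m*Em*(1-Vf))/E1 = 0.74 x 10^-6/K

0.74 x 10^-6/K


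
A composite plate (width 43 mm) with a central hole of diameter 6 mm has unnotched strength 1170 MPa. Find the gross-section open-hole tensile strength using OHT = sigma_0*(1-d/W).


OHT = sigma_0*(1-d/W) = 1170*(1-6/43) = 1006.7 MPa

1006.7 MPa


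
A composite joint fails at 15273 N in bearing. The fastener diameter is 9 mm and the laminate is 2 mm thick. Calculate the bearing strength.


sigma_br = F/(d*h) = 15273/(9*2) = 848.5 MPa

848.5 MPa


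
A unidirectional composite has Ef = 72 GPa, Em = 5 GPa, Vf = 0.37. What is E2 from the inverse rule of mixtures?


1/E2 = Vf/Ef + (1-Vf)/Em = 0.37/72 + 0.63/5
E2 = 7.63 GPa

7.63 GPa


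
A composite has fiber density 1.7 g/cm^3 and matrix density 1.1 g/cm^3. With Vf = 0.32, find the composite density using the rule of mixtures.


rho_c = rho_f*Vf + rho_m*(1-Vf) = 1.7*0.32 + 1.1*0.68 = 1.292 g/cm^3

1.292 g/cm^3


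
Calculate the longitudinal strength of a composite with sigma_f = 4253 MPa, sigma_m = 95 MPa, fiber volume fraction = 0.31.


sigma_1 = sigma_f*Vf + sigma_m*(1-Vf) = 4253*0.31 + 95*0.69 = 1384.0 MPa

1384.0 MPa


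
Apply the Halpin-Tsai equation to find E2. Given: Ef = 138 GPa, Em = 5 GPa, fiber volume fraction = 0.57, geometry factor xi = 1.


eta = (Ef/Em - 1)/(Ef/Em + xi) = (27.6 - 1)/(27.6 + 1) = 0.9301
E2 = Em*(1+xi*eta*Vf)/(1-eta*Vf) = 16.28 GPa

16.28 GPa


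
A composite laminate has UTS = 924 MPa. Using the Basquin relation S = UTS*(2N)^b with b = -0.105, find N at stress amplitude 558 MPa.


N = 0.5 * (S/UTS)^(1/b) = 0.5 * (558/924)^(1/-0.105) = 60.9599 cycles

60.9599 cycles


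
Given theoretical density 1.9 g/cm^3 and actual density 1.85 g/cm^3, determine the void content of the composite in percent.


Void% = (rho_theo - rho_actual)/rho_theo * 100 = (1.9 - 1.85)/1.9 * 100 = 2.63%

2.63%


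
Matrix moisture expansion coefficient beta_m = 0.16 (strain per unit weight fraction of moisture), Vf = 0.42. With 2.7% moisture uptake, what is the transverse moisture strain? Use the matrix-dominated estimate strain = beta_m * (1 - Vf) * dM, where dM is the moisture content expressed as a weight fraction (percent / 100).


dM = 2.7/100 = 0.027
strain = beta_m * (1-Vf) * dM = 0.16 * 0.58 * 0.027 = 0.0025056

0.0025056


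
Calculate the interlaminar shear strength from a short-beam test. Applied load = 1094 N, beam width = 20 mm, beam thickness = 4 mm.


ILSS = 3F/(4bh) = 3*1094/(4*20*4) = 10.26 MPa

10.26 MPa


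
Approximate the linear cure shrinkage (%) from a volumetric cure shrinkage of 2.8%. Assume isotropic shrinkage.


Linear shrinkage ≈ vol_shrink/3 = 2.8/3 = 0.933%

0.933%


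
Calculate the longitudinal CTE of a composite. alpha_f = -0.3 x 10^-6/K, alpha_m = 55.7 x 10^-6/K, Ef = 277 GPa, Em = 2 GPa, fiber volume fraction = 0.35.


E1 = Ef*Vf + Em*(1-Vf) = 98.25
alpha_1 = (alpha_f*Ef*Vf + alpha_m*Em*(1-Vf))/E1 = 0.44 x 10^-6/K

0.44 x 10^-6/K


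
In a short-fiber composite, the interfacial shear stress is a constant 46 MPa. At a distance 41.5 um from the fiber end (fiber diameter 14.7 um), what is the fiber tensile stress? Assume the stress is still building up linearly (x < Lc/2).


Force balance: sigma_f * (pi*d^2/4) = tau * (pi*d) * x  ->  sigma_f = 4 * tau * x / d
sigma_f = 4 * 46 * 41.5 / 14.7 = 519.5 MPa

519.5 MPa


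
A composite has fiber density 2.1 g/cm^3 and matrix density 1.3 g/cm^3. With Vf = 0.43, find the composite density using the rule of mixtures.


rho_c = rho_f*Vf + rho_m*(1-Vf) = 2.1*0.43 + 1.3*0.57 = 1.644 g/cm^3

1.644 g/cm^3


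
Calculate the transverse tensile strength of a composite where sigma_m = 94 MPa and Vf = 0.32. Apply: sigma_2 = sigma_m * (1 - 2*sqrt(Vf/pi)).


factor = 1 - 2*sqrt(0.32/pi) = 0.3617
sigma_2 = 94 * 0.3617 = 34.0 MPa

34.0 MPa


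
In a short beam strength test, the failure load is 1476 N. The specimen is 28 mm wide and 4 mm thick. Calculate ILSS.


ILSS = 3F/(4bh) = 3*1476/(4*28*4) = 9.88 MPa

9.88 MPa


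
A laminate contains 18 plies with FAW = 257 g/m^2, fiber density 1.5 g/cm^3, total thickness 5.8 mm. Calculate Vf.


Vf = n * FAW / (rho_f * h * 1000) = 18 * 257 / (1.5 * 5.8 * 1000) = 0.5317

0.5317


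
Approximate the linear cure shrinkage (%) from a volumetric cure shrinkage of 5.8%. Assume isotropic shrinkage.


Linear shrinkage ≈ vol_shrink/3 = 5.8/3 = 1.933%

1.933%


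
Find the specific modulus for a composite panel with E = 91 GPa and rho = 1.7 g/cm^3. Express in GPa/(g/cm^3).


Specific stiffness = E/rho = 91/1.7 = 53.5 GPa/(g/cm^3)

53.5 GPa/(g/cm^3)


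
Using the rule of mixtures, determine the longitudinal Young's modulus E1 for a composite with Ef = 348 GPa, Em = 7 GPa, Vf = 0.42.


E1 = Ef*Vf + Em*(1-Vf) = 348*0.42 + 7*0.58 = 150.22 GPa

150.22 GPa


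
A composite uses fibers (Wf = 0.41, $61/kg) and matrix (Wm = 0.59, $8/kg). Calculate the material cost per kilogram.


Cost = cost_f*Wf + cost_m*Wm = 61*0.41 + 8*0.59 = $29.73/kg

$29.73/kg


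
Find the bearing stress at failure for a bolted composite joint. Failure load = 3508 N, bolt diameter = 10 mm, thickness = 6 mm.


sigma_br = F/(d*h) = 3508/(10*6) = 58.5 MPa

58.5 MPa


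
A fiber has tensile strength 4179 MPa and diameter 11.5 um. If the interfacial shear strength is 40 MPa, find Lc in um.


Lc = sigma_f * d / (2 * tau_i) = 4179 * 11.5 / (2 * 40) = 600.7 um

600.7 um


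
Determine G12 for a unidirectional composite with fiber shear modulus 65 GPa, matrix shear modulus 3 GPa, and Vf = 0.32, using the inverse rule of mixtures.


1/G12 = Vf/Gf + (1-Vf)/Gm = 0.32/65 + 0.68/3
G12 = 4.32 GPa

4.32 GPa


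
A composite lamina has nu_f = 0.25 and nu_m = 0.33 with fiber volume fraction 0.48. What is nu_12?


nu_12 = nu_f*Vf + nu_m*(1-Vf) = 0.25*0.48 + 0.33*0.52 = 0.2916

0.2916


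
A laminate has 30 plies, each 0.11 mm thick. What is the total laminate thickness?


h = n * t_ply = 30 * 0.11 = 3.3 mm

3.3 mm


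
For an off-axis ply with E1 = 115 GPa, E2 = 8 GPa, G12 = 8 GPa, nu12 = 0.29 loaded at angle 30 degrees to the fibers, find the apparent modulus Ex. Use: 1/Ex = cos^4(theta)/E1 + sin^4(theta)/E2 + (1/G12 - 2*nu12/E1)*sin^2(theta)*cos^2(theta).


cos^4(30) = 0.5625, sin^4(30) = 0.0625, sin^2(30)*cos^2(30) = 0.1875
1/G12 - 2*nu12/E1 = 1/8 - 2*0.29/115 = 0.119957 GPa^-1
1/Ex = 0.5625/115 + 0.0625/8 + 0.119957*0.1875 = 0.0351957 GPa^-1
Ex = 28.41 GPa

28.41 GPa


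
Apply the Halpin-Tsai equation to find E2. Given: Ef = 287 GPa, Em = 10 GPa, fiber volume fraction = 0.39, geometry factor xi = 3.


eta = (Ef/Em - 1)/(Ef/Em + xi) = (28.7 - 1)/(28.7 + 3) = 0.8738
E2 = Em*(1+xi*eta*Vf)/(1-eta*Vf) = 30.68 GPa

30.68 GPa


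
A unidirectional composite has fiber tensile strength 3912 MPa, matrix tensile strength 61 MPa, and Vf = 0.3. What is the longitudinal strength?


sigma_1 = sigma_f*Vf + sigma_m*(1-Vf) = 3912*0.3 + 61*0.7 = 1216.3 MPa

1216.3 MPa


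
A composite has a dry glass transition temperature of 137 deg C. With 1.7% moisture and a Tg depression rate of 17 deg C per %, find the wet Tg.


Tg_wet = Tg_dry - k*moisture = 137 - 17*1.7 = 108.1 deg C

108.1 deg C


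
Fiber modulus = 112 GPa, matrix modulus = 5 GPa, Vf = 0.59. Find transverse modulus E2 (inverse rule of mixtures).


1/E2 = Vf/Ef + (1-Vf)/Em = 0.59/112 + 0.41/5
E2 = 11.46 GPa

11.46 GPa


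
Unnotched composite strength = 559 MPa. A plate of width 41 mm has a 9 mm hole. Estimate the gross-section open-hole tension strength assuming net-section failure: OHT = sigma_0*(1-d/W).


OHT = sigma_0*(1-d/W) = 559*(1-9/41) = 436.3 MPa

436.3 MPa


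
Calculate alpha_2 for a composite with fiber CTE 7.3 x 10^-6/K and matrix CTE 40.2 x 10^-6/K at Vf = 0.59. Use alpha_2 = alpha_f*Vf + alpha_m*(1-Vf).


alpha_2 = alpha_f*Vf + alpha_m*(1-Vf) = 7.3*0.59 + 40.2*0.41 = 20.8 x 10^-6/K

20.8 x 10^-6/K


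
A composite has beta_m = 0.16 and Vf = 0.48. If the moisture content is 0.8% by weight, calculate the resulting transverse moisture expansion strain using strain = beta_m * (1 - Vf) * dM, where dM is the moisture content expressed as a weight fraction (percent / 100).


dM = 0.8/100 = 0.008
strain = beta_m * (1-Vf) * dM = 0.16 * 0.52 * 0.008 = 0.0006656

0.0006656


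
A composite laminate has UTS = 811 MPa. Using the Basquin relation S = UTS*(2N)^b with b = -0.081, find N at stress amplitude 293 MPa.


N = 0.5 * (S/UTS)^(1/b) = 0.5 * (293/811)^(1/-0.081) = 143764.5813 cycles

143764.5813 cycles


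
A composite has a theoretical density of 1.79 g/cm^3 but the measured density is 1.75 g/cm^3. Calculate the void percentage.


Void% = (rho_theo - rho_actual)/rho_theo * 100 = (1.79 - 1.75)/1.79 * 100 = 2.23%

2.23%


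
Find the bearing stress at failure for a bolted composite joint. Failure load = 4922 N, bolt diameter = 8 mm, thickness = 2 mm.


sigma_br = F/(d*h) = 4922/(8*2) = 307.6 MPa

307.6 MPa


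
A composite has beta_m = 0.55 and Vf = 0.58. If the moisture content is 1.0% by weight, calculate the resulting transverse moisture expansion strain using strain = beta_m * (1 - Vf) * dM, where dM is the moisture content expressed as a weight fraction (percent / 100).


dM = 1.0/100 = 0.01
strain = beta_m * (1-Vf) * dM = 0.55 * 0.42 * 0.01 = 0.00231

0.00231


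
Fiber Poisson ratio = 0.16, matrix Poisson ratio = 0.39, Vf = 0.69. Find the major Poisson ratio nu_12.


nu_12 = nu_f*Vf + nu_m*(1-Vf) = 0.16*0.69 + 0.39*0.31 = 0.2313

0.2313


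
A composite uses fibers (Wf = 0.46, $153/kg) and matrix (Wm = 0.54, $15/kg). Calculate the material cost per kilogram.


Cost = cost_f*Wf + cost_m*Wm = 153*0.46 + 15*0.54 = $78.48/kg

$78.48/kg


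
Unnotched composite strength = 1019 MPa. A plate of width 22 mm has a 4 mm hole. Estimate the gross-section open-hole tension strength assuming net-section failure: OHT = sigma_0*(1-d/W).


OHT = sigma_0*(1-d/W) = 1019*(1-4/22) = 833.7 MPa

833.7 MPa


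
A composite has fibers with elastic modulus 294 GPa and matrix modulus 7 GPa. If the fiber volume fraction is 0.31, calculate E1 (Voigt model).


E1 = Ef*Vf + Em*(1-Vf) = 294*0.31 + 7*0.69 = 95.97 GPa

95.97 GPa


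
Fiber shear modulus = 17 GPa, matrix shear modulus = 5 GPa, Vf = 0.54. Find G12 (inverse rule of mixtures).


1/G12 = Vf/Gf + (1-Vf)/Gm = 0.54/17 + 0.46/5
G12 = 8.08 GPa

8.08 GPa


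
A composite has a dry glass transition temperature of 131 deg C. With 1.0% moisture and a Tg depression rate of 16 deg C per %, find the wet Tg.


Tg_wet = Tg_dry - k*moisture = 131 - 16*1.0 = 115.0 deg C

115.0 deg C


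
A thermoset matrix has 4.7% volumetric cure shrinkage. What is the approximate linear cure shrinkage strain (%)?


Linear shrinkage ≈ vol_shrink/3 = 4.7/3 = 1.567%

1.567%


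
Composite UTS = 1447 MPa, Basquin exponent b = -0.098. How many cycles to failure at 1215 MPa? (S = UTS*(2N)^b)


N = 0.5 * (S/UTS)^(1/b) = 0.5 * (1215/1447)^(1/-0.098) = 2.9743 cycles

2.9743 cycles


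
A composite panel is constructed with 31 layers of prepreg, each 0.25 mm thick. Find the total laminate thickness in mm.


h = n * t_ply = 31 * 0.25 = 7.75 mm

7.75 mm


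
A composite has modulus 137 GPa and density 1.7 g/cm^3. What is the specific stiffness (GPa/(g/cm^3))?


Specific stiffness = E/rho = 137/1.7 = 80.6 GPa/(g/cm^3)

80.6 GPa/(g/cm^3)


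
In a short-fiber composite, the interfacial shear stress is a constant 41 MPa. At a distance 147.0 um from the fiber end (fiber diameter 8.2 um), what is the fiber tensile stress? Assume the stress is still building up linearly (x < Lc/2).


Force balance: sigma_f * (pi*d^2/4) = tau * (pi*d) * x  ->  sigma_f = 4 * tau * x / d
sigma_f = 4 * 41 * 147.0 / 8.2 = 2940.0 MPa

2940.0 MPa


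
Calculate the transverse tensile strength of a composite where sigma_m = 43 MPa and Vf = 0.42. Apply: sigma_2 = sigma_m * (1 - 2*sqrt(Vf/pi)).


factor = 1 - 2*sqrt(0.42/pi) = 0.2687
sigma_2 = 43 * 0.2687 = 11.56 MPa

11.56 MPa


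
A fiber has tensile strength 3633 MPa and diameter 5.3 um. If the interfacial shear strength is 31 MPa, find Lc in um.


Lc = sigma_f * d / (2 * tau_i) = 3633 * 5.3 / (2 * 31) = 310.6 um

310.6 um


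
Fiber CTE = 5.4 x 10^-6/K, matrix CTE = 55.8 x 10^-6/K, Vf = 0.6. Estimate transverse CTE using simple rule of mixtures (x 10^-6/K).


alpha_2 = alpha_f*Vf + alpha_m*(1-Vf) = 5.4*0.6 + 55.8*0.4 = 25.6 x 10^-6/K

25.6 x 10^-6/K


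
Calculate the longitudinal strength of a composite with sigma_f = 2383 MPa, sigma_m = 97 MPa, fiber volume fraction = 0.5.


sigma_1 = sigma_f*Vf + sigma_m*(1-Vf) = 2383*0.5 + 97*0.5 = 1240.0 MPa

1240.0 MPa


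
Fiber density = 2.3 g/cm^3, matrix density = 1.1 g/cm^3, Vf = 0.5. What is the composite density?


rho_c = rho_f*Vf + rho_m*(1-Vf) = 2.3*0.5 + 1.1*0.5 = 1.7 g/cm^3

1.7 g/cm^3


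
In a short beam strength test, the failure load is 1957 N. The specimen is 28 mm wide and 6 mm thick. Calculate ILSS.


ILSS = 3F/(4bh) = 3*1957/(4*28*6) = 8.74 MPa

8.74 MPa


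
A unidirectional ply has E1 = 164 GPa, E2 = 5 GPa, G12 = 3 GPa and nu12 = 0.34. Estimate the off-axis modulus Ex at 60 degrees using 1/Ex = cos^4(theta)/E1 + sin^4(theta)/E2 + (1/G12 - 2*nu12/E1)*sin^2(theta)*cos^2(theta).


cos^4(60) = 0.0625, sin^4(60) = 0.5625, sin^2(60)*cos^2(60) = 0.1875
1/G12 - 2*nu12/E1 = 1/3 - 2*0.34/164 = 0.329187 GPa^-1
1/Ex = 0.0625/164 + 0.5625/5 + 0.329187*0.1875 = 0.1746037 GPa^-1
Ex = 5.73 GPa

5.73 GPa


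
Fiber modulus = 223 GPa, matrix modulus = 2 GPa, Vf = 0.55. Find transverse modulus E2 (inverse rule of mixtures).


1/E2 = Vf/Ef + (1-Vf)/Em = 0.55/223 + 0.45/2
E2 = 4.4 GPa

4.4 GPa


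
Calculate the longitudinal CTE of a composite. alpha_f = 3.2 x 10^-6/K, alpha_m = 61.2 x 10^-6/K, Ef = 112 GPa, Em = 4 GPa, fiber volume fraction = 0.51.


E1 = Ef*Vf + Em*(1-Vf) = 59.08
alpha_1 = (alpha_f*Ef*Vf + alpha_m*Em*(1-Vf))/E1 = 5.12 x 10^-6/K

5.12 x 10^-6/K


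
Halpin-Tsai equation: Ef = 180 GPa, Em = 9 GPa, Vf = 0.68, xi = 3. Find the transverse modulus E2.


eta = (Ef/Em - 1)/(Ef/Em + xi) = (20.0 - 1)/(20.0 + 3) = 0.8261
E2 = Em*(1+xi*eta*Vf)/(1-eta*Vf) = 55.14 GPa

55.14 GPa


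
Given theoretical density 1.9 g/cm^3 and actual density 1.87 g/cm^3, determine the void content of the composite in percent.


Void% = (rho_theo - rho_actual)/rho_theo * 100 = (1.9 - 1.87)/1.9 * 100 = 1.58%

1.58%


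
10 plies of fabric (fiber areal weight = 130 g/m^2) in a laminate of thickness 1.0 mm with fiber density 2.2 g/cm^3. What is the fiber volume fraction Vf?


Vf = n * FAW / (rho_f * h * 1000) = 10 * 130 / (2.2 * 1.0 * 1000) = 0.5909

0.5909


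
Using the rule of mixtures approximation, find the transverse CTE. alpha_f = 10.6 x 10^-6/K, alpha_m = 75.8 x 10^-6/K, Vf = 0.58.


alpha_2 = alpha_f*Vf + alpha_m*(1-Vf) = 10.6*0.58 + 75.8*0.42 = 38.0 x 10^-6/K

38.0 x 10^-6/K


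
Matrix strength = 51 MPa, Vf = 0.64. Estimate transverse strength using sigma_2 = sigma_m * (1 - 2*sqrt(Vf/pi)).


factor = 1 - 2*sqrt(0.64/pi) = 0.0973
sigma_2 = 51 * 0.0973 = 4.96 MPa

4.96 MPa


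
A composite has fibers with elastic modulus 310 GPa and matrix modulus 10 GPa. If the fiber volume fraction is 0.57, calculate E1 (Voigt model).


E1 = Ef*Vf + Em*(1-Vf) = 310*0.57 + 10*0.43 = 181.0 GPa

181.0 GPa


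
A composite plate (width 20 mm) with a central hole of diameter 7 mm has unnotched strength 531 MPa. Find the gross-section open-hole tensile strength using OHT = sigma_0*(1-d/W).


OHT = sigma_0*(1-d/W) = 531*(1-7/20) = 345.2 MPa

345.2 MPa


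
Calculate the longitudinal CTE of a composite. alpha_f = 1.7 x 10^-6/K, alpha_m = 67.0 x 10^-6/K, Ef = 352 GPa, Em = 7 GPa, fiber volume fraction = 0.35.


E1 = Ef*Vf + Em*(1-Vf) = 127.75
alpha_1 = (alpha_f*Ef*Vf + alpha_m*Em*(1-Vf))/E1 = 4.03 x 10^-6/K

4.03 x 10^-6/K


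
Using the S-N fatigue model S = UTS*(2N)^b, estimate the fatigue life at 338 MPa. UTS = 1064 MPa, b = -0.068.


N = 0.5 * (S/UTS)^(1/b) = 0.5 * (338/1064)^(1/-0.068) = 1.0541e+07 cycles

1.0541e+07 cycles


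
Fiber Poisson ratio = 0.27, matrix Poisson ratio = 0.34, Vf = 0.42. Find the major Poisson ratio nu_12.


nu_12 = nu_f*Vf + nu_m*(1-Vf) = 0.27*0.42 + 0.34*0.58 = 0.3106

0.3106


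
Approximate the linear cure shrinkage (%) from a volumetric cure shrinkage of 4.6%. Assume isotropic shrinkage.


Linear shrinkage ≈ vol_shrink/3 = 4.6/3 = 1.533%

1.533%


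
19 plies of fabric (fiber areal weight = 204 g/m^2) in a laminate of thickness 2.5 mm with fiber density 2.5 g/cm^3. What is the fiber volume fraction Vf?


Vf = n * FAW / (rho_f * h * 1000) = 19 * 204 / (2.5 * 2.5 * 1000) = 0.6202

0.6202


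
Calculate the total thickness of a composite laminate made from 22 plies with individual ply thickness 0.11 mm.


h = n * t_ply = 22 * 0.11 = 2.42 mm

2.42 mm


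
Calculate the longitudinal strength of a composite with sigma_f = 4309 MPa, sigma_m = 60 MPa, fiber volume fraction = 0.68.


sigma_1 = sigma_f*Vf + sigma_m*(1-Vf) = 4309*0.68 + 60*0.32 = 2949.3 MPa

2949.3 MPa


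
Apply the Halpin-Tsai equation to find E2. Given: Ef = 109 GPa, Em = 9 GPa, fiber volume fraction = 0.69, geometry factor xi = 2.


eta = (Ef/Em - 1)/(Ef/Em + xi) = (12.1111 - 1)/(12.1111 + 2) = 0.7874
E2 = Em*(1+xi*eta*Vf)/(1-eta*Vf) = 41.12 GPa

41.12 GPa


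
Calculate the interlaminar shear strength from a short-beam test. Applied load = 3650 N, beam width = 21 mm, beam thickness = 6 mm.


ILSS = 3F/(4bh) = 3*3650/(4*21*6) = 21.73 MPa

21.73 MPa


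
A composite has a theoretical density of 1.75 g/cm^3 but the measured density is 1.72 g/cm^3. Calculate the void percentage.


Void% = (rho_theo - rho_actual)/rho_theo * 100 = (1.75 - 1.72)/1.75 * 100 = 1.71%

1.71%


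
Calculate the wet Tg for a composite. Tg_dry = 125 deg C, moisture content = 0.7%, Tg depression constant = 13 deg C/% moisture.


Tg_wet = Tg_dry - k*moisture = 125 - 13*0.7 = 115.9 deg C

115.9 deg C


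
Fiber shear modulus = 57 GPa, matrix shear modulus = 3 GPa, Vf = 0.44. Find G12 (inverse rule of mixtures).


1/G12 = Vf/Gf + (1-Vf)/Gm = 0.44/57 + 0.56/3
G12 = 5.14 GPa

5.14 GPa


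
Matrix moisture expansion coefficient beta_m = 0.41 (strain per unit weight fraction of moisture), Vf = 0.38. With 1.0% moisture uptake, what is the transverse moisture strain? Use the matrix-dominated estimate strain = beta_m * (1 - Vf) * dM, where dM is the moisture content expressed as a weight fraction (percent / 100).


dM = 1.0/100 = 0.01
strain = beta_m * (1-Vf) * dM = 0.41 * 0.62 * 0.01 = 0.002542

0.002542


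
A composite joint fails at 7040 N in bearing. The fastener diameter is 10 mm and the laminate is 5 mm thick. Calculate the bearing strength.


sigma_br = F/(d*h) = 7040/(10*5) = 140.8 MPa

140.8 MPa


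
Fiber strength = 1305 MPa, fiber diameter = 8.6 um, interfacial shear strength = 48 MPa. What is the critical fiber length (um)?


Lc = sigma_f * d / (2 * tau_i) = 1305 * 8.6 / (2 * 48) = 116.9 um

116.9 um


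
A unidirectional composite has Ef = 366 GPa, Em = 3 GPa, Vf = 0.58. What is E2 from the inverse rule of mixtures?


1/E2 = Vf/Ef + (1-Vf)/Em = 0.58/366 + 0.42/3
E2 = 7.06 GPa

7.06 GPa


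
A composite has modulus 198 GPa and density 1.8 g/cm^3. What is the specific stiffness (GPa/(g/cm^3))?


Specific stiffness = E/rho = 198/1.8 = 110.0 GPa/(g/cm^3)

110.0 GPa/(g/cm^3)


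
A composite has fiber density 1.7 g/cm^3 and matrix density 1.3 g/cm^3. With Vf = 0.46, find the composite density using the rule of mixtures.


rho_c = rho_f*Vf + rho_m*(1-Vf) = 1.7*0.46 + 1.3*0.54 = 1.484 g/cm^3

1.484 g/cm^3


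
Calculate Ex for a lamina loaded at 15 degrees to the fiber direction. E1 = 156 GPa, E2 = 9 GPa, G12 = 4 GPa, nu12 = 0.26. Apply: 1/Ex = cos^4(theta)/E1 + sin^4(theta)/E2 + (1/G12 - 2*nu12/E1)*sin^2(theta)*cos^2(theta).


cos^4(15) = 0.870513, sin^4(15) = 0.004487, sin^2(15)*cos^2(15) = 0.0625
1/G12 - 2*nu12/E1 = 1/4 - 2*0.26/156 = 0.246667 GPa^-1
1/Ex = 0.870513/156 + 0.004487/9 + 0.246667*0.0625 = 0.0214955 GPa^-1
Ex = 46.52 GPa

46.52 GPa


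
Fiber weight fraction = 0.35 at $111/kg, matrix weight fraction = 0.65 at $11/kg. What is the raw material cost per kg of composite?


Cost = cost_f*Wf + cost_m*Wm = 111*0.35 + 11*0.65 = $46.0/kg

$46.0/kg


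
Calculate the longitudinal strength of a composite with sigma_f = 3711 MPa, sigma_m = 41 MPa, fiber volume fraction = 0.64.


sigma_1 = sigma_f*Vf + sigma_m*(1-Vf) = 3711*0.64 + 41*0.36 = 2389.8 MPa

2389.8 MPa


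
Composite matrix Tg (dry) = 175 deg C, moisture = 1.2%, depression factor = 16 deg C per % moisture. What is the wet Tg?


Tg_wet = Tg_dry - k*moisture = 175 - 16*1.2 = 155.8 deg C

155.8 deg C


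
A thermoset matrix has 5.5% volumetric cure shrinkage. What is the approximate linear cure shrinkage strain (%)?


Linear shrinkage ≈ vol_shrink/3 = 5.5/3 = 1.833%

1.833%


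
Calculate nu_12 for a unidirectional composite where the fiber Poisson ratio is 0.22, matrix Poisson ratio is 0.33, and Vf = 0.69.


nu_12 = nu_f*Vf + nu_m*(1-Vf) = 0.22*0.69 + 0.33*0.31 = 0.2541

0.2541


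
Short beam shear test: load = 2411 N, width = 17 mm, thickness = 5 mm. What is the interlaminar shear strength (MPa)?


ILSS = 3F/(4bh) = 3*2411/(4*17*5) = 21.27 MPa

21.27 MPa


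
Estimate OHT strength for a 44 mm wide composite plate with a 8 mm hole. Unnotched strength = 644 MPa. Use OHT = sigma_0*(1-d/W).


OHT = sigma_0*(1-d/W) = 644*(1-8/44) = 526.9 MPa

526.9 MPa


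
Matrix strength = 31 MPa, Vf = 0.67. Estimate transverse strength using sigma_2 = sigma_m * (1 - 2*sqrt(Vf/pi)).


factor = 1 - 2*sqrt(0.67/pi) = 0.0764
sigma_2 = 31 * 0.0764 = 2.37 MPa

2.37 MPa


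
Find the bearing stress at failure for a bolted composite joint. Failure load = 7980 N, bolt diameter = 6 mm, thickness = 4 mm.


sigma_br = F/(d*h) = 7980/(6*4) = 332.5 MPa

332.5 MPa


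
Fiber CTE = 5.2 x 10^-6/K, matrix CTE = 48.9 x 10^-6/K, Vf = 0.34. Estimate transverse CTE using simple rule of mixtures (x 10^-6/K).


alpha_2 = alpha_f*Vf + alpha_m*(1-Vf) = 5.2*0.34 + 48.9*0.66 = 34.0 x 10^-6/K

34.0 x 10^-6/K


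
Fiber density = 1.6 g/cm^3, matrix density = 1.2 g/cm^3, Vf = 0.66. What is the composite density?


rho_c = rho_f*Vf + rho_m*(1-Vf) = 1.6*0.66 + 1.2*0.34 = 1.464 g/cm^3

1.464 g/cm^3


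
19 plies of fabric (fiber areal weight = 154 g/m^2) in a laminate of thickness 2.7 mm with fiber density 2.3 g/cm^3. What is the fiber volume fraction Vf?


Vf = n * FAW / (rho_f * h * 1000) = 19 * 154 / (2.3 * 2.7 * 1000) = 0.4712

0.4712


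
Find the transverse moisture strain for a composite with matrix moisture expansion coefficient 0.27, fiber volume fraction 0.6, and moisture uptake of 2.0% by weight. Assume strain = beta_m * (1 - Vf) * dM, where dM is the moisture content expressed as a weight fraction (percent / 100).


dM = 2.0/100 = 0.02
strain = beta_m * (1-Vf) * dM = 0.27 * 0.4 * 0.02 = 0.00216

0.00216


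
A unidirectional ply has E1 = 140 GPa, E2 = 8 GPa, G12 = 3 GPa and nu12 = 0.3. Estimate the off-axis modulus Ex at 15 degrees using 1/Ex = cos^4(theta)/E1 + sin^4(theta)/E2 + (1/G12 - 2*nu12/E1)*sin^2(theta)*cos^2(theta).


cos^4(15) = 0.870513, sin^4(15) = 0.004487, sin^2(15)*cos^2(15) = 0.0625
1/G12 - 2*nu12/E1 = 1/3 - 2*0.3/140 = 0.329048 GPa^-1
1/Ex = 0.870513/140 + 0.004487/8 + 0.329048*0.0625 = 0.0273443 GPa^-1
Ex = 36.57 GPa

36.57 GPa


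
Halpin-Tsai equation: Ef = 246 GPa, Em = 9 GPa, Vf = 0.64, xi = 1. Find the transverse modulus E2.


eta = (Ef/Em - 1)/(Ef/Em + xi) = (27.3333 - 1)/(27.3333 + 1) = 0.9294
E2 = Em*(1+xi*eta*Vf)/(1-eta*Vf) = 35.43 GPa

35.43 GPa


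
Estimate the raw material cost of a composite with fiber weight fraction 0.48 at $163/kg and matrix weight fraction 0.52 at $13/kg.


Cost = cost_f*Wf + cost_m*Wm = 163*0.48 + 13*0.52 = $85.0/kg

$85.0/kg


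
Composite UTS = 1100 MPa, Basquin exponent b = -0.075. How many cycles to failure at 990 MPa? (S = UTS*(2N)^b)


N = 0.5 * (S/UTS)^(1/b) = 0.5 * (990/1100)^(1/-0.075) = 2.0374 cycles

2.0374 cycles


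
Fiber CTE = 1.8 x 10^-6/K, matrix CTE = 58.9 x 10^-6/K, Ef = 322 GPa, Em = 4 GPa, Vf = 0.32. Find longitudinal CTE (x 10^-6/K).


E1 = Ef*Vf + Em*(1-Vf) = 105.76
alpha_1 = (alpha_f*Ef*Vf + alpha_m*Em*(1-Vf))/E1 = 3.27 x 10^-6/K

3.27 x 10^-6/K


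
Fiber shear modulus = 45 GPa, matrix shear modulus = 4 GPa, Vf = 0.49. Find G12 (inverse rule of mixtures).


1/G12 = Vf/Gf + (1-Vf)/Gm = 0.49/45 + 0.51/4
G12 = 7.23 GPa

7.23 GPa


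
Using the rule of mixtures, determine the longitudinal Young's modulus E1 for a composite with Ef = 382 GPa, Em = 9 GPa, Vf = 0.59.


E1 = Ef*Vf + Em*(1-Vf) = 382*0.59 + 9*0.41 = 229.07 GPa

229.07 GPa


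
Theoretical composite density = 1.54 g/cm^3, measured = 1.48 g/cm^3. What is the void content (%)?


Void% = (rho_theo - rho_actual)/rho_theo * 100 = (1.54 - 1.48)/1.54 * 100 = 3.9%

3.9%


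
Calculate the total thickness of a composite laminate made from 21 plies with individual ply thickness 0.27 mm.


h = n * t_ply = 21 * 0.27 = 5.67 mm

5.67 mm


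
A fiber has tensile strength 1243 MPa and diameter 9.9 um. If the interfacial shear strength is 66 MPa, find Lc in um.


Lc = sigma_f * d / (2 * tau_i) = 1243 * 9.9 / (2 * 66) = 93.2 um

93.2 um


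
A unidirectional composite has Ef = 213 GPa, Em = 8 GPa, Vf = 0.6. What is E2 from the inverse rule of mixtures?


1/E2 = Vf/Ef + (1-Vf)/Em = 0.6/213 + 0.4/8
E2 = 18.93 GPa

18.93 GPa


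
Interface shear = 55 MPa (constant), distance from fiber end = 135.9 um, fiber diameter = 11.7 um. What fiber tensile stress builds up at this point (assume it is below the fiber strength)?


Force balance: sigma_f * (pi*d^2/4) = tau * (pi*d) * x  ->  sigma_f = 4 * tau * x / d
sigma_f = 4 * 55 * 135.9 / 11.7 = 2555.4 MPa

2555.4 MPa


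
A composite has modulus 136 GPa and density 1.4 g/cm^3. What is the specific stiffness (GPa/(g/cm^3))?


Specific stiffness = E/rho = 136/1.4 = 97.1 GPa/(g/cm^3)

97.1 GPa/(g/cm^3)


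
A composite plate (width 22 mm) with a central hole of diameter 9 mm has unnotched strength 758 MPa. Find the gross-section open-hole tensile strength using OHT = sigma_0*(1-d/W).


OHT = sigma_0*(1-d/W) = 758*(1-9/22) = 447.9 MPa

447.9 MPa


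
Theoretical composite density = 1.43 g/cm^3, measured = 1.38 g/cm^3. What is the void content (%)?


Void% = (rho_theo - rho_actual)/rho_theo * 100 = (1.43 - 1.38)/1.43 * 100 = 3.5%

3.5%


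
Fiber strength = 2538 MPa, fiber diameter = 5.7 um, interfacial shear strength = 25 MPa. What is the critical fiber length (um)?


Lc = sigma_f * d / (2 * tau_i) = 2538 * 5.7 / (2 * 25) = 289.3 um

289.3 um


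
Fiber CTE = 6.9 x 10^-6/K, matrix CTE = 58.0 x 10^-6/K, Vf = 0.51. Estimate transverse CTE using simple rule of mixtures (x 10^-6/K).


alpha_2 = alpha_f*Vf + alpha_m*(1-Vf) = 6.9*0.51 + 58.0*0.49 = 31.9 x 10^-6/K

31.9 x 10^-6/K


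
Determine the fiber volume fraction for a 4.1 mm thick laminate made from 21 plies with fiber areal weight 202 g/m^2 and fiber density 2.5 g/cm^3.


Vf = n * FAW / (rho_f * h * 1000) = 21 * 202 / (2.5 * 4.1 * 1000) = 0.4139

0.4139


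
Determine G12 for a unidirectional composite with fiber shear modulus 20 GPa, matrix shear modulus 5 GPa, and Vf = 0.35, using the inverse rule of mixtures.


1/G12 = Vf/Gf + (1-Vf)/Gm = 0.35/20 + 0.65/5
G12 = 6.78 GPa

6.78 GPa
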